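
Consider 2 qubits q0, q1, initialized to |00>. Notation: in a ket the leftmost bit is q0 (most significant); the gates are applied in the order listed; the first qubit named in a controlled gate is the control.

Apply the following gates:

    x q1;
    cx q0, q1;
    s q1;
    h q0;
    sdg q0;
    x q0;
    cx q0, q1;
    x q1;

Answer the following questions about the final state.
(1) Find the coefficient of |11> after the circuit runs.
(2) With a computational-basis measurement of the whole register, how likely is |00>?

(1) |11> carries amplitude sqrt(2)*I/2 in the final state.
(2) A full measurement returns |00> with probability 1/2.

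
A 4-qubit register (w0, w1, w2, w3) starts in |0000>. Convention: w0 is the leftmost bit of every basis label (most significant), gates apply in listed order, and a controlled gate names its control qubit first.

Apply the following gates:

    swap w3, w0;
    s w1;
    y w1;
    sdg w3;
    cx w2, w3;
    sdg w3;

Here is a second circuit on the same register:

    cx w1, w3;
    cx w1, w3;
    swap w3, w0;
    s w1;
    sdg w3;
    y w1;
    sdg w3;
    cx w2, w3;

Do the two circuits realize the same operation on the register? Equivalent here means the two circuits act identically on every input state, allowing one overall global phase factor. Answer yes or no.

No, they are not equivalent — no single phase factor reconciles the two unitaries.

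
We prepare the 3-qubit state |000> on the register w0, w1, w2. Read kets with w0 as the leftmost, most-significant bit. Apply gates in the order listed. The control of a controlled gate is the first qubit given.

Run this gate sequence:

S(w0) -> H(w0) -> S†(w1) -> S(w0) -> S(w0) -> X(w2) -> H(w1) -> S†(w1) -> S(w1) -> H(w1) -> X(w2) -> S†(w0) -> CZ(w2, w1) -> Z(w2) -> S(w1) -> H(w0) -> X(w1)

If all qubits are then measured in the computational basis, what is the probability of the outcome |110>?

A full measurement returns |110> with probability 1/2. Key observation: gates 5-12 undo each other exactly, leaving only the rest of the circuit to track.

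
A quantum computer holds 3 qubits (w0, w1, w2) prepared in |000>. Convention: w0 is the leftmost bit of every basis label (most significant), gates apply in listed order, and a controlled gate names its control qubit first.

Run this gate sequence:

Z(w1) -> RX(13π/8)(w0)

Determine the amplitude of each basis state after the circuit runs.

The resulting statevector has amplitude -cos(3*pi/16) on |000>, -I*sin(3*pi/16) on |100>, and 0 on every other basis state.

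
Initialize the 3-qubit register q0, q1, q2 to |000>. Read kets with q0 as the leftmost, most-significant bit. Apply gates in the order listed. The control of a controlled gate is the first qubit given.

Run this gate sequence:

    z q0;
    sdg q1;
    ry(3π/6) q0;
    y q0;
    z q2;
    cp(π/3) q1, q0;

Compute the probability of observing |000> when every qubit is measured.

Outcome |000> occurs with probability 1/2.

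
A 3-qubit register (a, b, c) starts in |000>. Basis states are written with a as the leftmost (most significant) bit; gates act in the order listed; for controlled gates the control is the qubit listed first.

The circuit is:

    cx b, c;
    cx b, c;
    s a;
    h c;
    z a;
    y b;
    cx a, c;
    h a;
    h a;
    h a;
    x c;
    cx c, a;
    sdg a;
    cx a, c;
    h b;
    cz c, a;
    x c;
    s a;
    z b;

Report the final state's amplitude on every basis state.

The final amplitudes are sqrt(2)*I/4 on |000>, sqrt(2)*I/4 on |001>, sqrt(2)*I/4 on |010>, sqrt(2)*I/4 on |011>, -sqrt(2)*I/4 on |100>, sqrt(2)*I/4 on |101>, -sqrt(2)*I/4 on |110>, sqrt(2)*I/4 on |111>. Key observation: steps 1-2 multiply out to the identity, so the circuit reduces to the remaining gates.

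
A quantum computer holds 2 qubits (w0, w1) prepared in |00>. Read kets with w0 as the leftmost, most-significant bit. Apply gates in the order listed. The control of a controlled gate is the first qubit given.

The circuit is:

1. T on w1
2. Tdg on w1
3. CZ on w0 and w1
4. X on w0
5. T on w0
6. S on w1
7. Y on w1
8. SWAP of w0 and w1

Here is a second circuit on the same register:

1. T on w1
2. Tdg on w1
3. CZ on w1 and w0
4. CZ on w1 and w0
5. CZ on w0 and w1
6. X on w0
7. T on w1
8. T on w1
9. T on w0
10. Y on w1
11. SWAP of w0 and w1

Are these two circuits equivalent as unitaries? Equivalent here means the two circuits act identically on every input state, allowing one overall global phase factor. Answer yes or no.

Yes — the two circuits implement the same unitary up to a global phase.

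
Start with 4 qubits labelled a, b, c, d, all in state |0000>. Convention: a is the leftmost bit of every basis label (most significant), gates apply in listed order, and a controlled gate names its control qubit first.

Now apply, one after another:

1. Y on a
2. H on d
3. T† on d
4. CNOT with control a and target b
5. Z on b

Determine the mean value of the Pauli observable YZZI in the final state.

The expectation value of YZZI is 0.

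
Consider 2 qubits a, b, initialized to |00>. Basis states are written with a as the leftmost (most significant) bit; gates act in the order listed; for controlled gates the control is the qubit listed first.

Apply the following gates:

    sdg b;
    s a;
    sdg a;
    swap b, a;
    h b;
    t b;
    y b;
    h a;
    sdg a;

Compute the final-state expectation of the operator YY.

In the final state, YY has expectation -sqrt(2)/2.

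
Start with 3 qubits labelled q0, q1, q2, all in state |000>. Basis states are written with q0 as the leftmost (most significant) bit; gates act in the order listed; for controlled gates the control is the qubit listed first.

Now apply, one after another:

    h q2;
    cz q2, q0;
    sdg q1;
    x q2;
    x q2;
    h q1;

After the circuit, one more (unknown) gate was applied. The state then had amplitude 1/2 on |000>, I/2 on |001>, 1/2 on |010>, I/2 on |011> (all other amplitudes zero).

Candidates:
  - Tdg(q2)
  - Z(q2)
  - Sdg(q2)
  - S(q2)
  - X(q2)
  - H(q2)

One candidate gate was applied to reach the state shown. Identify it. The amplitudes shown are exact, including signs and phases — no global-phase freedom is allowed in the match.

The applied gate was S(q2).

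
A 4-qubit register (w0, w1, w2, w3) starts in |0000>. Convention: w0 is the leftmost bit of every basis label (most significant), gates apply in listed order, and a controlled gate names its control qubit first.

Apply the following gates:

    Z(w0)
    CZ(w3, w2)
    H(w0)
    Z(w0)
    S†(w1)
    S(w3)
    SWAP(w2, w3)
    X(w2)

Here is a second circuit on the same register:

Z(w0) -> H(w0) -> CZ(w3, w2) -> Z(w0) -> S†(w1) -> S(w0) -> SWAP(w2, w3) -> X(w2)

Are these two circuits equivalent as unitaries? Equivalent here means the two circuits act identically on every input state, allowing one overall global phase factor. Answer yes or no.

No: there is an input state on which the two circuits produce genuinely different outputs (not merely differing by a phase).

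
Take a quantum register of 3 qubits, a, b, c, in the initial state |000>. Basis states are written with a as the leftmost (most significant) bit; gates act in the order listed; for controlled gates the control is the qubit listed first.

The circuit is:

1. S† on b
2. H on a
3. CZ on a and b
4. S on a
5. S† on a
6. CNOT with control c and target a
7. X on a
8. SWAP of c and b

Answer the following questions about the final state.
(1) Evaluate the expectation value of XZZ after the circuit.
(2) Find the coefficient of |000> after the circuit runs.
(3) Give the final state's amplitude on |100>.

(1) The observable XZZ averages to 1. Key observation: gates 4-5 undo each other exactly, leaving only the rest of the circuit to track.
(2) The amplitude on |000> is sqrt(2)/2.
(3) The final state's coefficient on |100> equals sqrt(2)/2.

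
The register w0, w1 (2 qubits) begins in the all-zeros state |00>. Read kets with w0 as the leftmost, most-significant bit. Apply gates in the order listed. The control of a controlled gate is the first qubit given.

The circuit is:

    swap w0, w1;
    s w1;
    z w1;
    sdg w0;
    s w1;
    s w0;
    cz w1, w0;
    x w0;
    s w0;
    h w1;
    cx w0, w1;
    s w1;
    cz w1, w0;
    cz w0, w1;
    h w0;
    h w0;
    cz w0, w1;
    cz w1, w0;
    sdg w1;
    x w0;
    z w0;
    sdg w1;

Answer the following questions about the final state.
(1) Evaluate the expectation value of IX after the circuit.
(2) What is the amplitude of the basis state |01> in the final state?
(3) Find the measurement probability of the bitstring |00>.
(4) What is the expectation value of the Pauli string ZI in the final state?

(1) In the final state, IX has expectation 0.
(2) The amplitude on |01> is sqrt(2)/2.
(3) The probability of measuring |00> is 1/2.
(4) In the final state, ZI has expectation 1.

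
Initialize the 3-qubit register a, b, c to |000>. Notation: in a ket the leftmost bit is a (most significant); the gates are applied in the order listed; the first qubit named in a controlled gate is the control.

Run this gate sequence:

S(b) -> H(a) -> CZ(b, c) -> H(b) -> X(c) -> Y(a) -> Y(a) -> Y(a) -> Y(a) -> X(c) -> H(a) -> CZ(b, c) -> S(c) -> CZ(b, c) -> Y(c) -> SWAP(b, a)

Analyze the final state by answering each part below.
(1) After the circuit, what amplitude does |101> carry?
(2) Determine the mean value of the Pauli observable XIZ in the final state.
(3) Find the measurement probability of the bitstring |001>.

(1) The amplitude on |101> is sqrt(2)*I/2. Key observation: gates 5-10 undo each other exactly, leaving only the rest of the circuit to track.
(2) In the final state, XIZ has expectation -1.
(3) Outcome |001> occurs with probability 1/2.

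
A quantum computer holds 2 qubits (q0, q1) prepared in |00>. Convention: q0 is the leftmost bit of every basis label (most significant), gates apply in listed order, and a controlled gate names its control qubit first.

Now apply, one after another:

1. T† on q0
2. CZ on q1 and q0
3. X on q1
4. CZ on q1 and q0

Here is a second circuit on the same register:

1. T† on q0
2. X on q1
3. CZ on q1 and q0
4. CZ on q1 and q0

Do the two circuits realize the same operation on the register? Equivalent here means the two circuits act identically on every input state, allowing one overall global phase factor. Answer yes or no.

No — the two circuits implement different unitaries, even allowing a global phase.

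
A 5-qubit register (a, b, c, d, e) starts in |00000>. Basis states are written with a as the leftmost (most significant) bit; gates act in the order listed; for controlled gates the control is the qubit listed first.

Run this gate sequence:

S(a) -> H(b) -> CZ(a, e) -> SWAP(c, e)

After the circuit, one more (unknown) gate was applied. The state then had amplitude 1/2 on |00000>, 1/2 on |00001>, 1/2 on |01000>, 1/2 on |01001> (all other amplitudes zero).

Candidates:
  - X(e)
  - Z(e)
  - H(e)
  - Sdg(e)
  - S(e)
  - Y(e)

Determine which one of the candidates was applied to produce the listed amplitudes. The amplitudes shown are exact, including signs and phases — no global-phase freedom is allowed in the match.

The unique candidate consistent with the amplitudes is H(e).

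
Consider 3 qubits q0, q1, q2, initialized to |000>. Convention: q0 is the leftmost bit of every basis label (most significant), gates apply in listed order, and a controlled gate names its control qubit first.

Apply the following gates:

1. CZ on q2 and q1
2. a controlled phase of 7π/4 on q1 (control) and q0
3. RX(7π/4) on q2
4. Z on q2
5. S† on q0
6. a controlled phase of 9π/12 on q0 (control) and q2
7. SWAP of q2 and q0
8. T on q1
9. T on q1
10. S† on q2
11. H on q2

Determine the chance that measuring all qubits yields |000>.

Outcome |000> occurs with probability sqrt(2)/8 + 1/4.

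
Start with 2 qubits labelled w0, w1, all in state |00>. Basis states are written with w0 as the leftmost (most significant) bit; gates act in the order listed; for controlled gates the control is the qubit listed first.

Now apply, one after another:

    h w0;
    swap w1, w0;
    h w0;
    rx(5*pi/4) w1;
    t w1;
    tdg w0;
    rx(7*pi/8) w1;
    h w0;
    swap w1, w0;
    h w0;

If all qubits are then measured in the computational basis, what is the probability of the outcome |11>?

A full measurement returns |11> with probability 3/8 - sqrt(2)/4.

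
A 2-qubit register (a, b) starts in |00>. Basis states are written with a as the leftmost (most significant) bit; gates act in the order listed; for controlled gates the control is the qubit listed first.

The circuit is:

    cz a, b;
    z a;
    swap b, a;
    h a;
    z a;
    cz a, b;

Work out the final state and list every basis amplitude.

The final amplitudes are sqrt(2)/2 on |00>, 0 on |01>, -sqrt(2)/2 on |10>, 0 on |11>.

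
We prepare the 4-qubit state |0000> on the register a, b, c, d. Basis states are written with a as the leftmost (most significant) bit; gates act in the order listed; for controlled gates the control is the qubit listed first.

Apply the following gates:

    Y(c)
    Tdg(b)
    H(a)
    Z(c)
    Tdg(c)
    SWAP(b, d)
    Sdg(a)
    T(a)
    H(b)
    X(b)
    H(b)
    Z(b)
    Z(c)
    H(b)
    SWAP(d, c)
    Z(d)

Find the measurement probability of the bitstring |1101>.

A full measurement returns |1101> with probability 1/4. Key observation: gates 9-12 undo each other exactly, leaving only the rest of the circuit to track.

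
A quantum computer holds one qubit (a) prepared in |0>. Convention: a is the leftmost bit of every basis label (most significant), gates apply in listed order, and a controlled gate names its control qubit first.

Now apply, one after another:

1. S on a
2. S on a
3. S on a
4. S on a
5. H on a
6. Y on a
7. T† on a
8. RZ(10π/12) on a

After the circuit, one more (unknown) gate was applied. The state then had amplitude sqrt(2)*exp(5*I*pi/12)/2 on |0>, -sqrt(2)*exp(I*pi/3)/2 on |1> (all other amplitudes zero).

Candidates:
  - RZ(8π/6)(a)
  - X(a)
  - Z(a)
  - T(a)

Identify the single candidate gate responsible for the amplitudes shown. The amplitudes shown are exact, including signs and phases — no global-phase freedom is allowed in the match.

The unique candidate consistent with the amplitudes is RZ(8π/6)(a). Key observation: gates 1-4 undo each other exactly, leaving only the rest of the circuit to track.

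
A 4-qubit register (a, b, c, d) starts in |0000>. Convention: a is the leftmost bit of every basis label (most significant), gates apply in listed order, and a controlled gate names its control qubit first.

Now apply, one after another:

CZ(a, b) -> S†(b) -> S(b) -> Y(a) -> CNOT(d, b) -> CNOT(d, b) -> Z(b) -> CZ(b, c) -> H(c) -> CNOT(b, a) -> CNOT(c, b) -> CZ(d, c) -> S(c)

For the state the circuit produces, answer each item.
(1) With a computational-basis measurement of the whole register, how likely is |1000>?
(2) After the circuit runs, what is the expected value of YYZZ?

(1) Outcome |1000> occurs with probability 1/2. Key observation: steps 5-6 multiply out to the identity, so the circuit reduces to the remaining gates.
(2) The expectation value of YYZZ is 0.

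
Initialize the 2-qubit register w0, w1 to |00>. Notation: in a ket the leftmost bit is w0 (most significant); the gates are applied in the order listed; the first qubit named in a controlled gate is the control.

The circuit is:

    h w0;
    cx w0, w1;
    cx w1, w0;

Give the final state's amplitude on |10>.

The amplitude on |10> is 0.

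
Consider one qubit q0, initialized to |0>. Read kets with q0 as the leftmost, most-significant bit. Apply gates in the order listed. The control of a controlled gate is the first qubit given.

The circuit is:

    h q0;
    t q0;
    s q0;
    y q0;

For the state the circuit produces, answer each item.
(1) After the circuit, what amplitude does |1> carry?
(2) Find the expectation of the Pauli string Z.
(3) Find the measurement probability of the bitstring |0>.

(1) The final state's coefficient on |1> equals sqrt(2)*I/2.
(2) The observable Z averages to 0.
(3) Outcome |0> occurs with probability 1/2.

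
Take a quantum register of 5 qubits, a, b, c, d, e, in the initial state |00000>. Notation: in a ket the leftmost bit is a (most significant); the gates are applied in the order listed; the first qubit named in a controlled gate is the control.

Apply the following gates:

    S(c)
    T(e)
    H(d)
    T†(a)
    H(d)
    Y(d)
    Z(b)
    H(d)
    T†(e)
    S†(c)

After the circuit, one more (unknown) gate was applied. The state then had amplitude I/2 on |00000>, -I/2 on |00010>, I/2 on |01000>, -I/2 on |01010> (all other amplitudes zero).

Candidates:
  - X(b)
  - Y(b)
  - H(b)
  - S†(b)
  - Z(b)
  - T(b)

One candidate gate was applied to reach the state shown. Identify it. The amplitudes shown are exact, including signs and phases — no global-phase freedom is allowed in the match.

It was H(b) that produced the state shown.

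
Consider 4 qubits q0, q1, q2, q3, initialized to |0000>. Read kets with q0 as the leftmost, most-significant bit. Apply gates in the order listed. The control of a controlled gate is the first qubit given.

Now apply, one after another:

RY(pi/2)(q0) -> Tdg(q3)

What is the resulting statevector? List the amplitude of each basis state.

The resulting statevector has amplitude sqrt(2)/2 on |0000>, sqrt(2)/2 on |1000>, and 0 on every other basis state.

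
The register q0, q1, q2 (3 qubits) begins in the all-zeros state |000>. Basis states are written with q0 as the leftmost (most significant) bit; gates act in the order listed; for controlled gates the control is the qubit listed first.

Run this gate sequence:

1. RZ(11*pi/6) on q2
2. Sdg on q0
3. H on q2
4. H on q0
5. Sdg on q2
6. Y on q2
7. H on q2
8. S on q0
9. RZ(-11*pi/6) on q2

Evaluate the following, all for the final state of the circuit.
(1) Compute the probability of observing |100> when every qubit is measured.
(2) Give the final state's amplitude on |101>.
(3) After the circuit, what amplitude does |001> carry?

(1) The probability of measuring |100> is 1/4.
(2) |101> carries amplitude sqrt(2)*(-exp(2*I*pi/3) + exp(I*pi/6))/4 in the final state.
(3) The final state's coefficient on |001> equals sqrt(2)*(-exp(2*I*pi/3) - exp(I*pi/6))/4.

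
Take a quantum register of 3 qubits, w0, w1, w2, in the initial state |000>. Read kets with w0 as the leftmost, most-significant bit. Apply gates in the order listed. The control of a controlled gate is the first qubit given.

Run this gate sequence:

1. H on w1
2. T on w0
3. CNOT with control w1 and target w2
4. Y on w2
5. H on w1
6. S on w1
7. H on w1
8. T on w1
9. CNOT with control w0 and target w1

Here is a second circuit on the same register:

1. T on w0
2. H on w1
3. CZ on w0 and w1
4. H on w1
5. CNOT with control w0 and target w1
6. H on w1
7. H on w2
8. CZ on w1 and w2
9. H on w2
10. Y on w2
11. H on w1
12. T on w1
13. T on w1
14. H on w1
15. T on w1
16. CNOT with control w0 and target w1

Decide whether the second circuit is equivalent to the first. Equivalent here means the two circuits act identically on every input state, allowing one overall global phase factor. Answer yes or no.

Yes, they are equivalent — the unitaries differ by at most a global phase.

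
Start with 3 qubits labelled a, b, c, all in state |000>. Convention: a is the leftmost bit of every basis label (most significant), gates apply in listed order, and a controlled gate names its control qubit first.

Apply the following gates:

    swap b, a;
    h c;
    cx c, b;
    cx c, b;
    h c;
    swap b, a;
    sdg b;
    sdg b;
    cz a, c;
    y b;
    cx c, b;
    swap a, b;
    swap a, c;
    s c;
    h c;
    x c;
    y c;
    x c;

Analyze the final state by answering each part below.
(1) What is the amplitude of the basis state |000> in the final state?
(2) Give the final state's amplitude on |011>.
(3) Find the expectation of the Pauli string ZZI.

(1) |000> carries amplitude sqrt(2)*I/2 in the final state. Key observation: steps 1-6 multiply out to the identity, so the circuit reduces to the remaining gates.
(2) The amplitude on |011> is 0.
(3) In the final state, ZZI has expectation 1.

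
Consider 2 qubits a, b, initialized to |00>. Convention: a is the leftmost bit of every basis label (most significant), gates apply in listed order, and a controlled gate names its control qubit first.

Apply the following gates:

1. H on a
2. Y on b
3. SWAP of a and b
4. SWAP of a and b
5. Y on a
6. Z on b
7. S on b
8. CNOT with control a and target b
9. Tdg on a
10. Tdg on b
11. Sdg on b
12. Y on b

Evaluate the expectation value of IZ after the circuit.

In the final state, IZ has expectation 0.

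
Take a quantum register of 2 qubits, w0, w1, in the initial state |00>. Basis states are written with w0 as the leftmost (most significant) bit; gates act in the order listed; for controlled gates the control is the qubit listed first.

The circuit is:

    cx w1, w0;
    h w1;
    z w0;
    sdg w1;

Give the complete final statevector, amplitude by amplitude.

After the circuit, the state carries amplitude sqrt(2)/2 on |00>, -sqrt(2)*I/2 on |01>, 0 on |10>, 0 on |11>.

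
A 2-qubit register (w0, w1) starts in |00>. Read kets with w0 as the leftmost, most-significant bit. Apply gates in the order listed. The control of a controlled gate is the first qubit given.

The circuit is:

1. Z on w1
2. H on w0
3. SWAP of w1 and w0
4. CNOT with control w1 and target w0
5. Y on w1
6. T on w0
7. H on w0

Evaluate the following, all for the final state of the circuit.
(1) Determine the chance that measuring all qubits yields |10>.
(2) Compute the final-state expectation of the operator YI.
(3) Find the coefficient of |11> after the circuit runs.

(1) The probability of measuring |10> is 1/4.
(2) The observable YI averages to 0.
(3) |11> carries amplitude I/2 in the final state.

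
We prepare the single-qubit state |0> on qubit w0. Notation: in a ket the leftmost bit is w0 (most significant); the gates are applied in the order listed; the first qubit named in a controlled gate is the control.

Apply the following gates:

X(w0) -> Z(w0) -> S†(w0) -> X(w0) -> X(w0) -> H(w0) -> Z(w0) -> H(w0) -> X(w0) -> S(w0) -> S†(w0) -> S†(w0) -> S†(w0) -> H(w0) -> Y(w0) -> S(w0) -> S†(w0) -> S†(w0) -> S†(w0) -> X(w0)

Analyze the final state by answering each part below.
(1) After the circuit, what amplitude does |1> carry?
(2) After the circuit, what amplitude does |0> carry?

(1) |1> carries amplitude sqrt(2)/2 in the final state. Key observation: the block from step 10 through step 11 cancels to the identity and can be dropped.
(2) |0> carries amplitude -sqrt(2)/2 in the final state.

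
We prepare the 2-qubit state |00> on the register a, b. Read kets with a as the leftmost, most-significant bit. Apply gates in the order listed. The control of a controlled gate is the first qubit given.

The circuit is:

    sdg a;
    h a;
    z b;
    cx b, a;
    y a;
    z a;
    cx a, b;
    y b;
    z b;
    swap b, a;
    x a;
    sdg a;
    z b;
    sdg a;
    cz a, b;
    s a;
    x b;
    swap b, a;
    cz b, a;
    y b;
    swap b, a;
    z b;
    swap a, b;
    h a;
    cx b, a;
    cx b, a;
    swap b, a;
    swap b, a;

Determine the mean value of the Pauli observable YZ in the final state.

The observable YZ averages to 0. Key observation: gates 27-28 undo each other exactly, leaving only the rest of the circuit to track.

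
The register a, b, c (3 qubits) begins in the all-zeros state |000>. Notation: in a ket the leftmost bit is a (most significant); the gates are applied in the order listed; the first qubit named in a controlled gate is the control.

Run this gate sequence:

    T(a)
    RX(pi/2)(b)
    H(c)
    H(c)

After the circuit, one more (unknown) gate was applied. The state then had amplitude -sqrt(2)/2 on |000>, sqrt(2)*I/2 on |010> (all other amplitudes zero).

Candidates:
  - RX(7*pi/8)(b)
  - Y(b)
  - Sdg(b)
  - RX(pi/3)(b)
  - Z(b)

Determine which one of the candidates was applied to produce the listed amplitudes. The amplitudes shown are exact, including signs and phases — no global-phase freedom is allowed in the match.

It was Y(b) that produced the state shown. Key observation: the block from step 3 through step 4 cancels to the identity and can be dropped.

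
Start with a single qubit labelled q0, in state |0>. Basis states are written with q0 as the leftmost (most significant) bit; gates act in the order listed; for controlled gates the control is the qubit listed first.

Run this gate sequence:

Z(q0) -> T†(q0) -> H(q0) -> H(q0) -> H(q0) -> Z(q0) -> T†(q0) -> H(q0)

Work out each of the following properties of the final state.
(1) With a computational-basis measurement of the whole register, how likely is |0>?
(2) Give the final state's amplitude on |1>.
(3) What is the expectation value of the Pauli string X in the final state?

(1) The probability of measuring |0> is 1/2 - sqrt(2)/4. Key observation: the block from step 3 through step 4 cancels to the identity and can be dropped.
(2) |1> carries amplitude 1/2 - exp(3*I*pi/4)/2 in the final state.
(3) In the final state, X has expectation 0.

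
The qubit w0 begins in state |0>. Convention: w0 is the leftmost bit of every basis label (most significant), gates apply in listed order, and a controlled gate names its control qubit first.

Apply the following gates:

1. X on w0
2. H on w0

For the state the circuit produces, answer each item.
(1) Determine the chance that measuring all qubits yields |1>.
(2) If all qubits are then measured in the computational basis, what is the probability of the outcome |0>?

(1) The probability of measuring |1> is 1/2.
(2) Outcome |0> occurs with probability 1/2.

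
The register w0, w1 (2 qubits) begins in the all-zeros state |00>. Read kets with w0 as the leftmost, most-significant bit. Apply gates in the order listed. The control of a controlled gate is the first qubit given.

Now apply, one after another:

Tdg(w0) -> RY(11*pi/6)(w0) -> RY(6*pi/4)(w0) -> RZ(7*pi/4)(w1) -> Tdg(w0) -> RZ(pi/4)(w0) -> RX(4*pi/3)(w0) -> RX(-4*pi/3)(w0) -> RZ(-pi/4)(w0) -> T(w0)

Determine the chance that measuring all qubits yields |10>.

Outcome |10> occurs with probability 3/4. Key observation: the block from step 5 through step 10 cancels to the identity and can be dropped.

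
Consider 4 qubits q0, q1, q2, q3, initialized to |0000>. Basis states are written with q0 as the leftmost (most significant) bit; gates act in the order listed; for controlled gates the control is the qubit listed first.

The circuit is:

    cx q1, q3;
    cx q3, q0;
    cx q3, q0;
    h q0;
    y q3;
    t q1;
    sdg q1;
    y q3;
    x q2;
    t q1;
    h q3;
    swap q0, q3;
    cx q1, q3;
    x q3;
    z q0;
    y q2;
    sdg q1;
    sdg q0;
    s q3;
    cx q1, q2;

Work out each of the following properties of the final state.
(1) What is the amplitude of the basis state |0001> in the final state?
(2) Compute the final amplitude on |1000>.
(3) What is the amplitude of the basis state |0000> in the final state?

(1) The final state's coefficient on |0001> equals 1/2. Key observation: the block from step 2 through step 3 cancels to the identity and can be dropped.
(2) |1000> carries amplitude 1/2 in the final state.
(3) The final state's coefficient on |0000> equals -I/2.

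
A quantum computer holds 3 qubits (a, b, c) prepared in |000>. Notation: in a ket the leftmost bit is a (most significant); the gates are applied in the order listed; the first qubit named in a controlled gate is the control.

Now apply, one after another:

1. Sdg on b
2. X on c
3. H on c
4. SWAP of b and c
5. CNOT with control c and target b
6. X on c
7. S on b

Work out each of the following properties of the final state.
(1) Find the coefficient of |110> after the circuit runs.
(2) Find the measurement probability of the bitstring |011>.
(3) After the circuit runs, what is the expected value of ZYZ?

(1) The amplitude on |110> is 0.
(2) Outcome |011> occurs with probability 1/2.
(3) The expectation value of ZYZ is 1.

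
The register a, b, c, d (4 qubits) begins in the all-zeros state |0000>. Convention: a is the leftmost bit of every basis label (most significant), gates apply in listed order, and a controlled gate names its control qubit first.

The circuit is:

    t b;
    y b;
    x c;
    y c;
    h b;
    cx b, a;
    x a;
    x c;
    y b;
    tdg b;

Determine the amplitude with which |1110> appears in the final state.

The final state's coefficient on |1110> equals sqrt(2)*exp(I*pi/4)/2.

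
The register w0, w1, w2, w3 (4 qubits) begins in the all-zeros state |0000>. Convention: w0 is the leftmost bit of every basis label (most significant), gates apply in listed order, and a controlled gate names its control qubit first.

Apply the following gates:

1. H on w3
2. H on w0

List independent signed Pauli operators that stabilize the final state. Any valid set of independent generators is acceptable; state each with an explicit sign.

The stabilizer group can be generated by +XIII, +IIIX, +IZII, +IIZI, among other valid generating sets.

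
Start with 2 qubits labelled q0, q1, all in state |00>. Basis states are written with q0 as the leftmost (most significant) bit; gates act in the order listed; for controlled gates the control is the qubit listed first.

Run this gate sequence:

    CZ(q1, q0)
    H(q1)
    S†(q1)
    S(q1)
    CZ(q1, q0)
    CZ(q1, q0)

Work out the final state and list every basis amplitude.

The resulting statevector has amplitude sqrt(2)/2 on |00>, sqrt(2)/2 on |01>, 0 on |10>, 0 on |11>. Key observation: the block from step 5 through step 6 cancels to the identity and can be dropped.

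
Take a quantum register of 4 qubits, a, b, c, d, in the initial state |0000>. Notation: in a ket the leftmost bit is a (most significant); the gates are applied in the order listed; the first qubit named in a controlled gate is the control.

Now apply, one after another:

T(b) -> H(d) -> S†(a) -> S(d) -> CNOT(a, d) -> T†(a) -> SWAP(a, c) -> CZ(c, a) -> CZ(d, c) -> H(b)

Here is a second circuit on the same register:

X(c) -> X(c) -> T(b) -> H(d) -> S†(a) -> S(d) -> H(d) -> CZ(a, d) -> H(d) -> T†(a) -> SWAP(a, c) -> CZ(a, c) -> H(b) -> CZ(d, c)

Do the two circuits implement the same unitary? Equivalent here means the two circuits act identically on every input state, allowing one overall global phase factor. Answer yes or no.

Yes — the two circuits implement the same unitary up to a global phase.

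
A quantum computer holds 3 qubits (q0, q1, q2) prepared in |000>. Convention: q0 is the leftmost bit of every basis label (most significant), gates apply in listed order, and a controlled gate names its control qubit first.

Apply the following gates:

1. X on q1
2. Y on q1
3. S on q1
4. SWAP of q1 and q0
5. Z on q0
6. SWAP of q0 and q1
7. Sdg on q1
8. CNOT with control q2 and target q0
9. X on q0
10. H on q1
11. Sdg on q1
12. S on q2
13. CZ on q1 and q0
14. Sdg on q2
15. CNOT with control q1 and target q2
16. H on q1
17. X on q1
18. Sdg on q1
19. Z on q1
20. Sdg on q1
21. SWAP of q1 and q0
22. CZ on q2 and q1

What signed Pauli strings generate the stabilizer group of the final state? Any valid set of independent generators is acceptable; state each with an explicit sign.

The final state is stabilized by the group generated by +XIZ, +ZIY, -IZI; other independent generating sets are equally valid.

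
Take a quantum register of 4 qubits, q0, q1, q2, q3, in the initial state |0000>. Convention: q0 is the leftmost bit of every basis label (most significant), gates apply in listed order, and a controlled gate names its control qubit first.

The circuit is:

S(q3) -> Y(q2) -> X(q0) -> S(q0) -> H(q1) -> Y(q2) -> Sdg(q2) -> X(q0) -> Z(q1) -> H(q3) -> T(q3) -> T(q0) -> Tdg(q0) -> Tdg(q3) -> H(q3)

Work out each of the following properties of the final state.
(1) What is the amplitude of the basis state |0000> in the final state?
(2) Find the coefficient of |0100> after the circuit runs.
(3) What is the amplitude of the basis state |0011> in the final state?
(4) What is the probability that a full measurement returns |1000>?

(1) The amplitude on |0000> is sqrt(2)*I/2. Key observation: steps 10-15 multiply out to the identity, so the circuit reduces to the remaining gates.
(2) |0100> carries amplitude -sqrt(2)*I/2 in the final state.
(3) The amplitude on |0011> is 0.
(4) The probability of measuring |1000> is 0.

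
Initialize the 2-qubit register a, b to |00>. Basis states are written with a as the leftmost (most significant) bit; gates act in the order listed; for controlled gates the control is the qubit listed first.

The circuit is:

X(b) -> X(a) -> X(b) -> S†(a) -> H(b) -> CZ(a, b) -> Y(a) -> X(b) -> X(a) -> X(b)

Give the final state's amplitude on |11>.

The amplitude on |11> is sqrt(2)/2.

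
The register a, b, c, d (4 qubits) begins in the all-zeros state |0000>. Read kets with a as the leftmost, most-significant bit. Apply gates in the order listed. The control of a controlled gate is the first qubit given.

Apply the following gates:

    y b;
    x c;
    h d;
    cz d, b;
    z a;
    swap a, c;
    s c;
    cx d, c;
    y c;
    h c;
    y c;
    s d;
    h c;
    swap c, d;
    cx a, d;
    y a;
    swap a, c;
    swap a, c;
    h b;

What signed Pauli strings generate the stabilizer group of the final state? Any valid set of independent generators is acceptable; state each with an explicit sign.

One valid set of independent stabilizer generators is -IXII, +IIXY, +ZIII, -IIZZ (any independent generating set of the same group is equally correct).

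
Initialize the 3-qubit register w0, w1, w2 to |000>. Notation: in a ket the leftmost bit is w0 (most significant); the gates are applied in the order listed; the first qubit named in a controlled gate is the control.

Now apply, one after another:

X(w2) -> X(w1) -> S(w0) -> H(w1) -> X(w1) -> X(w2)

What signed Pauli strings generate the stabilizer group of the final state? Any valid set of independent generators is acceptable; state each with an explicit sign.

The stabilizer group can be generated by -IXI, +ZII, +IIZ, among other valid generating sets.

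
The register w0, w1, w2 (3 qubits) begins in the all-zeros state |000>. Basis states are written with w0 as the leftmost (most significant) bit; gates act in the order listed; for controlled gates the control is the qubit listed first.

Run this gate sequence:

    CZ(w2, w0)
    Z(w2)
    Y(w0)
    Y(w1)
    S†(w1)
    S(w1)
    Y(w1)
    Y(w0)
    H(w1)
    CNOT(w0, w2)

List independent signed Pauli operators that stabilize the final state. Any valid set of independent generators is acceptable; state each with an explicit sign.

The stabilizer group can be generated by +IXI, +ZII, +IIZ, among other valid generating sets. Key observation: gates 3-8 undo each other exactly, leaving only the rest of the circuit to track.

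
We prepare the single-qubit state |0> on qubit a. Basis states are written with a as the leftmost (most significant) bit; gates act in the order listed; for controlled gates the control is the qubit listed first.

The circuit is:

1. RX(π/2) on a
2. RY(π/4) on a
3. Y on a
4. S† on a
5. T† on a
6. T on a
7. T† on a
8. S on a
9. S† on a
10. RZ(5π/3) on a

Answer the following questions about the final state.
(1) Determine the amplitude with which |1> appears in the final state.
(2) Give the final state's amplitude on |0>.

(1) The amplitude on |1> is -sqrt(2)*sqrt(2 - sqrt(2))*exp(I*pi/12)/4 + sqrt(2)*sqrt(sqrt(2) + 2)*exp(7*I*pi/12)/4.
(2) The amplitude on |0> is sqrt(2)*(sqrt(2 - sqrt(2))*exp(2*I*pi/3) + sqrt(sqrt(2) + 2)*exp(I*pi/6))/4.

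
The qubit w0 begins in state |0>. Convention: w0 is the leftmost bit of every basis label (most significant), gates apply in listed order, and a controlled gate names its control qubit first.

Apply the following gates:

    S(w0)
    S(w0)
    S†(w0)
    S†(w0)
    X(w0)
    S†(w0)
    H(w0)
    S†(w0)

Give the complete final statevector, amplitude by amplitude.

After the circuit, the state carries amplitude -sqrt(2)*I/2 on |0>, sqrt(2)/2 on |1>. Key observation: gates 1-4 undo each other exactly, leaving only the rest of the circuit to track.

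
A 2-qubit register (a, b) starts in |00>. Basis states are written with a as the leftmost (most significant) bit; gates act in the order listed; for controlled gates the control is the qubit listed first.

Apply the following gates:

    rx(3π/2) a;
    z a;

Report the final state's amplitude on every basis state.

After the circuit, the state carries amplitude -sqrt(2)/2 on |00>, 0 on |01>, sqrt(2)*I/2 on |10>, 0 on |11>.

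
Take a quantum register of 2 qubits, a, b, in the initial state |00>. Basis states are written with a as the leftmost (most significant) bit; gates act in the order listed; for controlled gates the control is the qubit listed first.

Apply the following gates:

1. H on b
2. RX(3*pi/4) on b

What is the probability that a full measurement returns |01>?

The probability of measuring |01> is 1/2.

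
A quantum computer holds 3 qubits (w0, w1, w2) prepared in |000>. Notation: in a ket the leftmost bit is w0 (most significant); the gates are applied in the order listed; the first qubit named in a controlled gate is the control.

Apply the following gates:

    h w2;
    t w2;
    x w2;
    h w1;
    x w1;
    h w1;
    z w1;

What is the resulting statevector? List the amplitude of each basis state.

The final amplitudes are sqrt(2)*exp(I*pi/4)/2 on |000>, sqrt(2)/2 on |001>, and 0 on every other basis state.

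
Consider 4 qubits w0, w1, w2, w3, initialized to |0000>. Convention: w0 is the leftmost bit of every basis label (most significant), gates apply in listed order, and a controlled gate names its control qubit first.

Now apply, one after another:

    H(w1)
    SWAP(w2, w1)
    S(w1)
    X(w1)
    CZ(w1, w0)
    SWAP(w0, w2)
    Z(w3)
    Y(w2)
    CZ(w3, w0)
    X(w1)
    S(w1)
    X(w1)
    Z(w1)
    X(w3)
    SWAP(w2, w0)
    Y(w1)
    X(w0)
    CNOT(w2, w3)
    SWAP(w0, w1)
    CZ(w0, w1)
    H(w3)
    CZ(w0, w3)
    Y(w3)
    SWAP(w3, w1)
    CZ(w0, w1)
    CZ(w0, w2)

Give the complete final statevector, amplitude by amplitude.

The resulting statevector has amplitude -I/2 on |0000>, I/2 on |0010>, -I/2 on |0100>, -I/2 on |0110>, and 0 on every other basis state.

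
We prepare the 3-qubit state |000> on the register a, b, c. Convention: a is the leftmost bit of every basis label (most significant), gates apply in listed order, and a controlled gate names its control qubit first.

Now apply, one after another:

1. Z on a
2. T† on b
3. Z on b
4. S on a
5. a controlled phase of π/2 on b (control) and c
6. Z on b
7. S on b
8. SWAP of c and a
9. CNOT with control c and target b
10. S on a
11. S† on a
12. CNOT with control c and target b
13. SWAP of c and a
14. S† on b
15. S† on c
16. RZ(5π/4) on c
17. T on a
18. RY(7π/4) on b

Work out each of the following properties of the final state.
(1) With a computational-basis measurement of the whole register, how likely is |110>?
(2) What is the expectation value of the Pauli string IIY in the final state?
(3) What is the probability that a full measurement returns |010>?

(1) Outcome |110> occurs with probability 0.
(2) The observable IIY averages to 0.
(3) The probability of measuring |010> is 1/2 - sqrt(2)/4.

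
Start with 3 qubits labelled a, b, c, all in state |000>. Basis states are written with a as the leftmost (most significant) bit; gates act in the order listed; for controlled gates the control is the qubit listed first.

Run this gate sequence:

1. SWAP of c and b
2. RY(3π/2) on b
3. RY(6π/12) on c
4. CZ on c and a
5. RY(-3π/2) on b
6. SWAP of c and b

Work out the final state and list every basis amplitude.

After the circuit, the state carries amplitude sqrt(2)/2 on |000>, sqrt(2)/2 on |010>, and 0 on every other basis state.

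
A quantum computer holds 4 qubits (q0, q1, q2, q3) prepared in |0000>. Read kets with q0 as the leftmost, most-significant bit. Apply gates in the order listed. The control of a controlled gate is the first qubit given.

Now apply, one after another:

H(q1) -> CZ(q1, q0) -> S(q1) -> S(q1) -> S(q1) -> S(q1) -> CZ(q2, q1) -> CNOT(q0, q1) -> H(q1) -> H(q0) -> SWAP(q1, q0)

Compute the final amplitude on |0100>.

The final state's coefficient on |0100> equals sqrt(2)/2. Key observation: gates 3-6 undo each other exactly, leaving only the rest of the circuit to track.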